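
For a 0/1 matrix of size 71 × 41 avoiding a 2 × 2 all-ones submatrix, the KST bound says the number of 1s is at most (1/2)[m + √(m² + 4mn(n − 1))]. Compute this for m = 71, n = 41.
z(71, 41; 2, 2) ≤ (1/2)[71 + √(71² + 4·71·41·40)] = (1/2)[71 + √470801] = 378.5747

Kővári–Sós–Turán: let r_1, ..., r_71 be the row sums and z = Σ r_i the total number of 1s. Each pair of columns can share at most one row with both entries 1 (else a 2×2 all-ones block appears), so Σ_i C(r_i, 2) ≤ C(41, 2) = 820. By convexity Σ_i C(r_i, 2) ≥ 71·C(z/71, 2) = z(z − 71)/(2·71), giving z² − 71z − 71·41·40 ≤ 0 and hence z ≤ (1/2)[71 + √(5041 + 4·116440)] = (1/2)[71 + √470801] ≈ (1/2)(71 + 686.1494) = 378.5747.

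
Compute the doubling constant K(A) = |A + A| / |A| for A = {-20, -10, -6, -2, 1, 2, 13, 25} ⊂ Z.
K = |A + A| / |A| = 30/8 = 15/4

Enumerate A + A = {a + b : a, b ∈ A}. With |A| = 8, there are |A|^2 = 64 ordered sum pairs; collecting distinct values, A + A = {-40, -30, -26, -22, -20, -19, -18, -16, -12, -9, -8, -7, -5, -4, -1, 0, 2, 3, 4, 5, 7, 11, 14, 15, 19, 23, 26, 27, 38, 50}, so |A + A| = 30. Thus K = 30/8 = 15/4. For comparison, the minimum possible |A + A| over all 8-element sets is 2·8 − 1 = 15 (so min K = 15/8), attained only by arithmetic progressions.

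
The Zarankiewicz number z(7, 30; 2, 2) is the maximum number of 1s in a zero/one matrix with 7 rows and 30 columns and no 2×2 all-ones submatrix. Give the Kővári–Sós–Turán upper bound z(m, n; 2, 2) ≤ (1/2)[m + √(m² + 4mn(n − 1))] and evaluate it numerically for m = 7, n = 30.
z(7, 30; 2, 2) ≤ (1/2)[7 + √(7² + 4·7·30·29)] = (1/2)[7 + √24409] = 81.6169

Kővári–Sós–Turán: let r_1, ..., r_7 be the row sums and z = Σ r_i the total number of 1s. Each pair of columns can share at most one row with both entries 1 (else a 2×2 all-ones block appears), so Σ_i C(r_i, 2) ≤ C(30, 2) = 435. By convexity Σ_i C(r_i, 2) ≥ 7·C(z/7, 2) = z(z − 7)/(2·7), giving z² − 7z − 7·30·29 ≤ 0 and hence z ≤ (1/2)[7 + √(49 + 4·6090)] = (1/2)[7 + √24409] ≈ (1/2)(7 + 156.2338) = 81.6169.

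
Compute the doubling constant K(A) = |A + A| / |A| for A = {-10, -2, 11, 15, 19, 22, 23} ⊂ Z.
K = |A + A| / |A| = 23/7

Enumerate A + A = {a + b : a, b ∈ A}. With |A| = 7, there are |A|^2 = 49 ordered sum pairs; collecting distinct values, A + A = {-20, -12, -4, 1, 5, 9, 12, 13, 17, 20, 21, 22, 26, 30, 33, 34, 37, 38, 41, 42, 44, 45, 46}, so |A + A| = 23. Thus K = 23/7. For comparison, the minimum possible |A + A| over all 7-element sets is 2·7 − 1 = 13 (so min K = 13/7), attained only by arithmetic progressions.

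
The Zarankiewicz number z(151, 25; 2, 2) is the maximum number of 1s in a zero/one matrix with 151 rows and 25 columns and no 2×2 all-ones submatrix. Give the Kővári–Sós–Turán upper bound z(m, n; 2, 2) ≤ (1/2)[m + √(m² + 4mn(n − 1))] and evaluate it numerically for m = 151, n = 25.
z(151, 25; 2, 2) ≤ (1/2)[151 + √(151² + 4·151·25·24)] = (1/2)[151 + √385201] = 385.8228

Kővári–Sós–Turán: let r_1, ..., r_151 be the row sums and z = Σ r_i the total number of 1s. Each pair of columns can share at most one row with both entries 1 (else a 2×2 all-ones block appears), so Σ_i C(r_i, 2) ≤ C(25, 2) = 300. By convexity Σ_i C(r_i, 2) ≥ 151·C(z/151, 2) = z(z − 151)/(2·151), giving z² − 151z − 151·25·24 ≤ 0 and hence z ≤ (1/2)[151 + √(22801 + 4·90600)] = (1/2)[151 + √385201] ≈ (1/2)(151 + 620.6456) = 385.8228.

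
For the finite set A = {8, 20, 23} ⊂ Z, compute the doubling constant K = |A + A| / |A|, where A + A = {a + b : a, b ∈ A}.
K = |A + A| / |A| = 6/3 = 2

Enumerate A + A = {a + b : a, b ∈ A}. With |A| = 3, there are |A|^2 = 9 ordered sum pairs; collecting distinct values, A + A = {16, 28, 31, 40, 43, 46}, so |A + A| = 6. Thus K = 6/3 = 2. For comparison, the minimum possible |A + A| over all 3-element sets is 2·3 − 1 = 5 (so min K = 5/3), attained only by arithmetic progressions.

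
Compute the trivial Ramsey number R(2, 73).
R(2, 73) = 73

R(2, k) = k for all k ≥ 2: in a 2-colouring of K_k, either some edge is red (a red K_2) or all edges are blue (a blue K_k). And K_{72} coloured all-blue has no blue K_73, so R(2, 73) > 72. Hence R(2, 73) = 73.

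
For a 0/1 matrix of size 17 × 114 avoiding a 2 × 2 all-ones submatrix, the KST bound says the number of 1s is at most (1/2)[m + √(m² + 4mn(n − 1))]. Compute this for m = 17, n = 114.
z(17, 114; 2, 2) ≤ (1/2)[17 + √(17² + 4·17·114·113)] = (1/2)[17 + √876265] = 476.5451

Kővári–Sós–Turán: let r_1, ..., r_17 be the row sums and z = Σ r_i the total number of 1s. Each pair of columns can share at most one row with both entries 1 (else a 2×2 all-ones block appears), so Σ_i C(r_i, 2) ≤ C(114, 2) = 6441. By convexity Σ_i C(r_i, 2) ≥ 17·C(z/17, 2) = z(z − 17)/(2·17), giving z² − 17z − 17·114·113 ≤ 0 and hence z ≤ (1/2)[17 + √(289 + 4·218994)] = (1/2)[17 + √876265] ≈ (1/2)(17 + 936.0903) = 476.5451.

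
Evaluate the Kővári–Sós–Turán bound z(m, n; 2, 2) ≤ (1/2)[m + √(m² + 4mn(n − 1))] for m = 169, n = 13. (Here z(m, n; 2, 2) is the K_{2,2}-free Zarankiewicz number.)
z(169, 13; 2, 2) ≤ (1/2)[169 + √(169² + 4·169·13·12)] = (1/2)[169 + √134017] = 267.5417

Kővári–Sós–Turán: let r_1, ..., r_169 be the row sums and z = Σ r_i the total number of 1s. Each pair of columns can share at most one row with both entries 1 (else a 2×2 all-ones block appears), so Σ_i C(r_i, 2) ≤ C(13, 2) = 78. By convexity Σ_i C(r_i, 2) ≥ 169·C(z/169, 2) = z(z − 169)/(2·169), giving z² − 169z − 169·13·12 ≤ 0 and hence z ≤ (1/2)[169 + √(28561 + 4·26364)] = (1/2)[169 + √134017] ≈ (1/2)(169 + 366.0833) = 267.5417.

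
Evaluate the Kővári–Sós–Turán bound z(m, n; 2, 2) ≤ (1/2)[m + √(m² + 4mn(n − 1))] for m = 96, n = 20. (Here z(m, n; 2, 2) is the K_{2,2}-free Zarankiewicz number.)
z(96, 20; 2, 2) ≤ (1/2)[96 + √(96² + 4·96·20·19)] = (1/2)[96 + √155136] = 244.9365

Kővári–Sós–Turán: let r_1, ..., r_96 be the row sums and z = Σ r_i the total number of 1s. Each pair of columns can share at most one row with both entries 1 (else a 2×2 all-ones block appears), so Σ_i C(r_i, 2) ≤ C(20, 2) = 190. By convexity Σ_i C(r_i, 2) ≥ 96·C(z/96, 2) = z(z − 96)/(2·96), giving z² − 96z − 96·20·19 ≤ 0 and hence z ≤ (1/2)[96 + √(9216 + 4·36480)] = (1/2)[96 + √155136] ≈ (1/2)(96 + 393.8731) = 244.9365.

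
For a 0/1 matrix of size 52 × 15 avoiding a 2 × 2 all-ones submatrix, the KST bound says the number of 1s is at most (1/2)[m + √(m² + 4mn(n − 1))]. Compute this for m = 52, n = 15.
z(52, 15; 2, 2) ≤ (1/2)[52 + √(52² + 4·52·15·14)] = (1/2)[52 + √46384] = 133.6847

Kővári–Sós–Turán: let r_1, ..., r_52 be the row sums and z = Σ r_i the total number of 1s. Each pair of columns can share at most one row with both entries 1 (else a 2×2 all-ones block appears), so Σ_i C(r_i, 2) ≤ C(15, 2) = 105. By convexity Σ_i C(r_i, 2) ≥ 52·C(z/52, 2) = z(z − 52)/(2·52), giving z² − 52z − 52·15·14 ≤ 0 and hence z ≤ (1/2)[52 + √(2704 + 4·10920)] = (1/2)[52 + √46384] ≈ (1/2)(52 + 215.3695) = 133.6847.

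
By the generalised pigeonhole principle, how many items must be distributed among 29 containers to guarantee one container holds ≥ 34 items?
n = (34 − 1)·29 + 1 = 958

By the generalised pigeonhole principle, to guarantee some box contains ≥ r objects we need more than (r − 1) · k objects total. Threshold: n = (r − 1) · k + 1. With r = 34 and k = 29: n = 33 · 29 + 1 = 957 + 1 = 958. For n = 957 = 33 · 29, we can put exactly 33 objects in every box, avoiding 34 in any single one — so 958 is tight.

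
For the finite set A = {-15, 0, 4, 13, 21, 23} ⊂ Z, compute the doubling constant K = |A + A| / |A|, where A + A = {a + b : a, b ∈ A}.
K = |A + A| / |A| = 20/6 = 10/3

Enumerate A + A = {a + b : a, b ∈ A}. With |A| = 6, there are |A|^2 = 36 ordered sum pairs; collecting distinct values, A + A = {-30, -15, -11, -2, 0, 4, 6, 8, 13, 17, 21, 23, 25, 26, 27, 34, 36, 42, 44, 46}, so |A + A| = 20. Thus K = 20/6 = 10/3. For comparison, the minimum possible |A + A| over all 6-element sets is 2·6 − 1 = 11 (so min K = 11/6), attained only by arithmetic progressions.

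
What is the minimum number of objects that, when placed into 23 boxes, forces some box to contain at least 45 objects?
n = (45 − 1)·23 + 1 = 1013

By the generalised pigeonhole principle, to guarantee some box contains ≥ r objects we need more than (r − 1) · k objects total. Threshold: n = (r − 1) · k + 1. With r = 45 and k = 23: n = 44 · 23 + 1 = 1012 + 1 = 1013. For n = 1012 = 44 · 23, we can put exactly 44 objects in every box, avoiding 45 in any single one — so 1013 is tight.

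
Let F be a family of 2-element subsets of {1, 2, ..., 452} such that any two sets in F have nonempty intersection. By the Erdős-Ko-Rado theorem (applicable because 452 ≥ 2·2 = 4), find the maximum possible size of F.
max |F| = C(451, 1) = 451

The Erdős-Ko-Rado theorem states: for n ≥ 2k, an intersecting family of k-subsets of an n-element set has size at most C(n − 1, k − 1), with equality for 'star' families {A ⊆ [n] : |A| = k, i ∈ A} (fix an element i). For n = 452, k = 2: C(451, 1) = 451.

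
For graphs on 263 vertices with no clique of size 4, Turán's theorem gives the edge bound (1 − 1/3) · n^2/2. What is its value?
Turán density bound = (2/3) · 263^2/2 = 69169/3 ≈ 23056.3333

Turán's theorem: ex(n, K_{r+1}) is achieved by the complete r-partite Turán graph T(n, r) with parts as balanced as possible, and is at most (1 − 1/r) · n^2/2. For r = 3, n = 263: the density bound is (2/3) · 69169/2 = 69169/3 ≈ 23056.3333. The integer-valued extremum is e(T(263, 3)) = 23056, which is strictly less than the density bound 69169/3 since 3 ∤ 263 (the parts of T(263, 3) cannot all be equal).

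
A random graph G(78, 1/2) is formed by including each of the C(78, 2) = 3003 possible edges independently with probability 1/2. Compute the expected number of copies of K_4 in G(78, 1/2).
E[# K_4] = C(78, 4) · (1/2)^C(4, 2) = 1426425 / 2^6 = 22287.890625

For each 4-subset S of vertices (there are C(78, 4) = 1426425 such S), let X_S = 1 if S induces a K_4 (all C(4, 2) = 6 edges present). Then P(X_S = 1) = (1/2)^6 = 1/64. By linearity of expectation, E[# K_4] = C(78, 4) · (1/2)^6 = 1426425 / 64 = 22287.890625.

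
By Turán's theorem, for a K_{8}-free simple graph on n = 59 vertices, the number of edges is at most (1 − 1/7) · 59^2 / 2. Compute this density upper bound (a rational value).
Turán density bound = (6/7) · 59^2/2 = 10443/7 ≈ 1491.8571

Turán's theorem: ex(n, K_{r+1}) is achieved by the complete r-partite Turán graph T(n, r) with parts as balanced as possible, and is at most (1 − 1/r) · n^2/2. For r = 7, n = 59: the density bound is (6/7) · 3481/2 = 10443/7 ≈ 1491.8571. The integer-valued extremum is e(T(59, 7)) = 1491, which is strictly less than the density bound 10443/7 since 7 ∤ 59 (the parts of T(59, 7) cannot all be equal).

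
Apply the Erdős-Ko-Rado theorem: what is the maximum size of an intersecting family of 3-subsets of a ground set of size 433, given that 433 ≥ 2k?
max |F| = C(432, 2) = 93096

Erdős-Ko-Rado (1961): when n ≥ 2k, max |F| = C(n−1, k−1). The bound is attained by the star {A : i ∈ A} for any fixed i ∈ [n]. Here C(433−1, 3−1) = C(432, 2) = 93096.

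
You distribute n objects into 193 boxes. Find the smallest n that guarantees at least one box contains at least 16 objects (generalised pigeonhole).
n = (16 − 1)·193 + 1 = 2896

By the generalised pigeonhole principle, to guarantee some box contains ≥ r objects we need more than (r − 1) · k objects total. Threshold: n = (r − 1) · k + 1. With r = 16 and k = 193: n = 15 · 193 + 1 = 2895 + 1 = 2896. For n = 2895 = 15 · 193, we can put exactly 15 objects in every box, avoiding 16 in any single one — so 2896 is tight.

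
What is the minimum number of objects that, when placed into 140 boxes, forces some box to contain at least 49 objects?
n = (49 − 1)·140 + 1 = 6721

By the generalised pigeonhole principle, to guarantee some box contains ≥ r objects we need more than (r − 1) · k objects total. Threshold: n = (r − 1) · k + 1. With r = 49 and k = 140: n = 48 · 140 + 1 = 6720 + 1 = 6721. For n = 6720 = 48 · 140, we can put exactly 48 objects in every box, avoiding 49 in any single one — so 6721 is tight.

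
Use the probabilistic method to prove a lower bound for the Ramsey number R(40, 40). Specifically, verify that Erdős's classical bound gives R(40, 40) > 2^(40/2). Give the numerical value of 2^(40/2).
2^(40/2) = 1048576; so R(40, 40) > 1048576

Colour each edge of K_n uniformly at random with red/blue. The expected number of monochromatic K_40 is C(n, 40) · 2 · 2^(−C(40,2)). If C(n, 40) · 2^(1 − C(40,2)) < 1, then with positive probability no monochromatic K_40 exists, so R(40, 40) > n. The standard estimate C(n, 40) ≤ n^40/40! shows this inequality holds whenever n ≤ 2^(40/2) (since 40! · 2^(C(40,2) − 1) > 2^(40^2/2) ≥ n^40). Hence R(40, 40) > 2^(40/2) = 1048576.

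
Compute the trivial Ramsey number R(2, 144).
R(2, 144) = 144

R(2, k) = k for all k ≥ 2: in a 2-colouring of K_k, either some edge is red (a red K_2) or all edges are blue (a blue K_k). And K_{143} coloured all-blue has no blue K_144, so R(2, 144) > 143. Hence R(2, 144) = 144.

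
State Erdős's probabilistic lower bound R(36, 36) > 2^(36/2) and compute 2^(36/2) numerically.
2^(36/2) = 262144; so R(36, 36) > 262144

Colour each edge of K_n uniformly at random with red/blue. The expected number of monochromatic K_36 is C(n, 36) · 2 · 2^(−C(36,2)). If C(n, 36) · 2^(1 − C(36,2)) < 1, then with positive probability no monochromatic K_36 exists, so R(36, 36) > n. The standard estimate C(n, 36) ≤ n^36/36! shows this inequality holds whenever n ≤ 2^(36/2) (since 36! · 2^(C(36,2) − 1) > 2^(36^2/2) ≥ n^36). Hence R(36, 36) > 2^(36/2) = 262144.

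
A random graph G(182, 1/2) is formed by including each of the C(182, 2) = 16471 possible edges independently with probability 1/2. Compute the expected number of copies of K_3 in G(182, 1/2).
E[# K_3] = C(182, 3) · (1/2)^C(3, 2) = 988260 / 2^3 = 247065/2 = 123532.5

For each 3-subset S of vertices (there are C(182, 3) = 988260 such S), let X_S = 1 if S induces a K_3 (all C(3, 2) = 3 edges present). Then P(X_S = 1) = (1/2)^3 = 1/8. By linearity of expectation, E[# K_3] = C(182, 3) · (1/2)^3 = 988260 / 8 = 247065/2 = 123532.5.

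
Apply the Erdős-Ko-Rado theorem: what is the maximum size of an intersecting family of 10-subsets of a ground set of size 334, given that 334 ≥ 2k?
max |F| = C(333, 9) = 124416985140694675

The Erdős-Ko-Rado theorem states: for n ≥ 2k, an intersecting family of k-subsets of an n-element set has size at most C(n − 1, k − 1), with equality for 'star' families {A ⊆ [n] : |A| = k, i ∈ A} (fix an element i). For n = 334, k = 10: C(333, 9) = 124416985140694675.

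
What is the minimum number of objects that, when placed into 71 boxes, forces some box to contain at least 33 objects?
n = (33 − 1)·71 + 1 = 2273

By the generalised pigeonhole principle, to guarantee some box contains ≥ r objects we need more than (r − 1) · k objects total. Threshold: n = (r − 1) · k + 1. With r = 33 and k = 71: n = 32 · 71 + 1 = 2272 + 1 = 2273. For n = 2272 = 32 · 71, we can put exactly 32 objects in every box, avoiding 33 in any single one — so 2273 is tight.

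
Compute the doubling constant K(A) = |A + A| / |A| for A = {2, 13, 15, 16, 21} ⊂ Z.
K = |A + A| / |A| = 15/5 = 3

Enumerate A + A = {a + b : a, b ∈ A}. With |A| = 5, there are |A|^2 = 25 ordered sum pairs; collecting distinct values, A + A = {4, 15, 17, 18, 23, 26, 28, 29, 30, 31, 32, 34, 36, 37, 42}, so |A + A| = 15. Thus K = 15/5 = 3. For comparison, the minimum possible |A + A| over all 5-element sets is 2·5 − 1 = 9 (so min K = 9/5), attained only by arithmetic progressions.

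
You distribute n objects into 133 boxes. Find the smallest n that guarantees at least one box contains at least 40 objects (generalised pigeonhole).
n = (40 − 1)·133 + 1 = 5188

By the generalised pigeonhole principle, to guarantee some box contains ≥ r objects we need more than (r − 1) · k objects total. Threshold: n = (r − 1) · k + 1. With r = 40 and k = 133: n = 39 · 133 + 1 = 5187 + 1 = 5188. For n = 5187 = 39 · 133, we can put exactly 39 objects in every box, avoiding 40 in any single one — so 5188 is tight.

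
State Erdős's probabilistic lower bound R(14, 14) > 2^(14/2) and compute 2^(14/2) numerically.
2^(14/2) = 128; so R(14, 14) > 128

Colour each edge of K_n uniformly at random with red/blue. The expected number of monochromatic K_14 is C(n, 14) · 2 · 2^(−C(14,2)). If C(n, 14) · 2^(1 − C(14,2)) < 1, then with positive probability no monochromatic K_14 exists, so R(14, 14) > n. The standard estimate C(n, 14) ≤ n^14/14! shows this inequality holds whenever n ≤ 2^(14/2) (since 14! · 2^(C(14,2) − 1) > 2^(14^2/2) ≥ n^14). Hence R(14, 14) > 2^(14/2) = 128.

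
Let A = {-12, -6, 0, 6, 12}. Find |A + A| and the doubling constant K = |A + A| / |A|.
K = |A + A| / |A| = 9/5

Enumerate A + A = {a + b : a, b ∈ A}. With |A| = 5, there are |A|^2 = 25 ordered sum pairs; collecting distinct values, A + A = {-24, -18, -12, -6, 0, 6, 12, 18, 24}, so |A + A| = 9. Thus K = 9/5. Here |A + A| = 2|A| − 1 = 9, the minimum possible — so K = 9/5 is minimal, which holds iff A is an arithmetic progression.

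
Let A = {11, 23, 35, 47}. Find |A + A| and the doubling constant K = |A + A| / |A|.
K = |A + A| / |A| = 7/4

Enumerate A + A = {a + b : a, b ∈ A}. With |A| = 4, there are |A|^2 = 16 ordered sum pairs; collecting distinct values, A + A = {22, 34, 46, 58, 70, 82, 94}, so |A + A| = 7. Thus K = 7/4. Here |A + A| = 2|A| − 1 = 7, the minimum possible — so K = 7/4 is minimal, which holds iff A is an arithmetic progression.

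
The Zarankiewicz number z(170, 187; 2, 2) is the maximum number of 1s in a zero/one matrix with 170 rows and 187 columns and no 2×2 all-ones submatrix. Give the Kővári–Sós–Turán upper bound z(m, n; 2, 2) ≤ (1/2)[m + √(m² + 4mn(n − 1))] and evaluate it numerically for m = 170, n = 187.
z(170, 187; 2, 2) ≤ (1/2)[170 + √(170² + 4·170·187·186)] = (1/2)[170 + √23680660] = 2518.1389

Kővári–Sós–Turán: let r_1, ..., r_170 be the row sums and z = Σ r_i the total number of 1s. Each pair of columns can share at most one row with both entries 1 (else a 2×2 all-ones block appears), so Σ_i C(r_i, 2) ≤ C(187, 2) = 17391. By convexity Σ_i C(r_i, 2) ≥ 170·C(z/170, 2) = z(z − 170)/(2·170), giving z² − 170z − 170·187·186 ≤ 0 and hence z ≤ (1/2)[170 + √(28900 + 4·5912940)] = (1/2)[170 + √23680660] ≈ (1/2)(170 + 4866.2778) = 2518.1389.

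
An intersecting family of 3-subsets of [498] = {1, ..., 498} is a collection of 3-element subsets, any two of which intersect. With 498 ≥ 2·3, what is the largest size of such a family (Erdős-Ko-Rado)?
max |F| = C(497, 2) = 123256

Erdős-Ko-Rado (1961): when n ≥ 2k, max |F| = C(n−1, k−1). The bound is attained by the star {A : i ∈ A} for any fixed i ∈ [n]. Here C(498−1, 3−1) = C(497, 2) = 123256.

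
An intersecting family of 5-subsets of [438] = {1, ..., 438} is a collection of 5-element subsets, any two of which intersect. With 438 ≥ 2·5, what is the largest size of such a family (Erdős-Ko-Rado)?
max |F| = C(437, 4) = 1498772345

Erdős-Ko-Rado (1961): when n ≥ 2k, max |F| = C(n−1, k−1). The bound is attained by the star {A : i ∈ A} for any fixed i ∈ [n]. Here C(438−1, 5−1) = C(437, 4) = 1498772345.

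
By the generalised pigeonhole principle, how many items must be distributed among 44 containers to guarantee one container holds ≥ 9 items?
n = (9 − 1)·44 + 1 = 353

By the generalised pigeonhole principle, to guarantee some box contains ≥ r objects we need more than (r − 1) · k objects total. Threshold: n = (r − 1) · k + 1. With r = 9 and k = 44: n = 8 · 44 + 1 = 352 + 1 = 353. For n = 352 = 8 · 44, we can put exactly 8 objects in every box, avoiding 9 in any single one — so 353 is tight.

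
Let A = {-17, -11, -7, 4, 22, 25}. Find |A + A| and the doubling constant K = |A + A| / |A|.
K = |A + A| / |A| = 20/6 = 10/3

Enumerate A + A = {a + b : a, b ∈ A}. With |A| = 6, there are |A|^2 = 36 ordered sum pairs; collecting distinct values, A + A = {-34, -28, -24, -22, -18, -14, -13, -7, -3, 5, 8, 11, 14, 15, 18, 26, 29, 44, 47, 50}, so |A + A| = 20. Thus K = 20/6 = 10/3. For comparison, the minimum possible |A + A| over all 6-element sets is 2·6 − 1 = 11 (so min K = 11/6), attained only by arithmetic progressions.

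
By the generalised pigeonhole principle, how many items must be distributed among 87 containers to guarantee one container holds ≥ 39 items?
n = (39 − 1)·87 + 1 = 3307

By the generalised pigeonhole principle, to guarantee some box contains ≥ r objects we need more than (r − 1) · k objects total. Threshold: n = (r − 1) · k + 1. With r = 39 and k = 87: n = 38 · 87 + 1 = 3306 + 1 = 3307. For n = 3306 = 38 · 87, we can put exactly 38 objects in every box, avoiding 39 in any single one — so 3307 is tight.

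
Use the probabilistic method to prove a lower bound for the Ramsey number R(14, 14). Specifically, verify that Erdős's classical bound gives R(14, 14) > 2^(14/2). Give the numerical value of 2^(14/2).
2^(14/2) = 128; so R(14, 14) > 128

Colour each edge of K_n uniformly at random with red/blue. The expected number of monochromatic K_14 is C(n, 14) · 2 · 2^(−C(14,2)). If C(n, 14) · 2^(1 − C(14,2)) < 1, then with positive probability no monochromatic K_14 exists, so R(14, 14) > n. The standard estimate C(n, 14) ≤ n^14/14! shows this inequality holds whenever n ≤ 2^(14/2) (since 14! · 2^(C(14,2) − 1) > 2^(14^2/2) ≥ n^14). Hence R(14, 14) > 2^(14/2) = 128.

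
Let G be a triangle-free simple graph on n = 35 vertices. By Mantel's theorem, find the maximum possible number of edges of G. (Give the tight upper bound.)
ex(35, K_3) = ⌊35^2/4⌋ = 306

Mantel (1907): a triangle-free graph on n vertices has at most ⌊n^2/4⌋ edges, with equality for the complete bipartite graph K_{⌊n/2⌋, ⌈n/2⌉}. For n = 35: ⌊35^2/4⌋ = ⌊1225/4⌋ = 306. The extremal graph is K_{17, 18}, which has 17·18 = 306 edges.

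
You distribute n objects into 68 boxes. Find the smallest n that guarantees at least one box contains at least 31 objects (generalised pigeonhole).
n = (31 − 1)·68 + 1 = 2041

By the generalised pigeonhole principle, to guarantee some box contains ≥ r objects we need more than (r − 1) · k objects total. Threshold: n = (r − 1) · k + 1. With r = 31 and k = 68: n = 30 · 68 + 1 = 2040 + 1 = 2041. For n = 2040 = 30 · 68, we can put exactly 30 objects in every box, avoiding 31 in any single one — so 2041 is tight.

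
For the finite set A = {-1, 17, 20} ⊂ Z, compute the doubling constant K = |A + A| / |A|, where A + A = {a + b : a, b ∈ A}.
K = |A + A| / |A| = 6/3 = 2

Enumerate A + A = {a + b : a, b ∈ A}. With |A| = 3, there are |A|^2 = 9 ordered sum pairs; collecting distinct values, A + A = {-2, 16, 19, 34, 37, 40}, so |A + A| = 6. Thus K = 6/3 = 2. For comparison, the minimum possible |A + A| over all 3-element sets is 2·3 − 1 = 5 (so min K = 5/3), attained only by arithmetic progressions.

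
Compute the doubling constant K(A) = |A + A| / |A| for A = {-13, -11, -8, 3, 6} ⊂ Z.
K = |A + A| / |A| = 14/5

Enumerate A + A = {a + b : a, b ∈ A}. With |A| = 5, there are |A|^2 = 25 ordered sum pairs; collecting distinct values, A + A = {-26, -24, -22, -21, -19, -16, -10, -8, -7, -5, -2, 6, 9, 12}, so |A + A| = 14. Thus K = 14/5. For comparison, the minimum possible |A + A| over all 5-element sets is 2·5 − 1 = 9 (so min K = 9/5), attained only by arithmetic progressions.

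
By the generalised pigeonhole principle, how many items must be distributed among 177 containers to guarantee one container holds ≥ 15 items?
n = (15 − 1)·177 + 1 = 2479

By the generalised pigeonhole principle, to guarantee some box contains ≥ r objects we need more than (r − 1) · k objects total. Threshold: n = (r − 1) · k + 1. With r = 15 and k = 177: n = 14 · 177 + 1 = 2478 + 1 = 2479. For n = 2478 = 14 · 177, we can put exactly 14 objects in every box, avoiding 15 in any single one — so 2479 is tight.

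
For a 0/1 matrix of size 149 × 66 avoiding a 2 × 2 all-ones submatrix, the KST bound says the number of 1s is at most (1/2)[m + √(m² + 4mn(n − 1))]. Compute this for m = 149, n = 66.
z(149, 66; 2, 2) ≤ (1/2)[149 + √(149² + 4·149·66·65)] = (1/2)[149 + √2579041] = 877.4696

Kővári–Sós–Turán: let r_1, ..., r_149 be the row sums and z = Σ r_i the total number of 1s. Each pair of columns can share at most one row with both entries 1 (else a 2×2 all-ones block appears), so Σ_i C(r_i, 2) ≤ C(66, 2) = 2145. By convexity Σ_i C(r_i, 2) ≥ 149·C(z/149, 2) = z(z − 149)/(2·149), giving z² − 149z − 149·66·65 ≤ 0 and hence z ≤ (1/2)[149 + √(22201 + 4·639210)] = (1/2)[149 + √2579041] ≈ (1/2)(149 + 1605.9393) = 877.4696.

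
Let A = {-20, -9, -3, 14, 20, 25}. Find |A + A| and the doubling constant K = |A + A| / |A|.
K = |A + A| / |A| = 18/6 = 3

Enumerate A + A = {a + b : a, b ∈ A}. With |A| = 6, there are |A|^2 = 36 ordered sum pairs; collecting distinct values, A + A = {-40, -29, -23, -18, -12, -6, 0, 5, 11, 16, 17, 22, 28, 34, 39, 40, 45, 50}, so |A + A| = 18. Thus K = 18/6 = 3. For comparison, the minimum possible |A + A| over all 6-element sets is 2·6 − 1 = 11 (so min K = 11/6), attained only by arithmetic progressions.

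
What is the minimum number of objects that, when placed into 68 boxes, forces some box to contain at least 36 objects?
n = (36 − 1)·68 + 1 = 2381

By the generalised pigeonhole principle, to guarantee some box contains ≥ r objects we need more than (r − 1) · k objects total. Threshold: n = (r − 1) · k + 1. With r = 36 and k = 68: n = 35 · 68 + 1 = 2380 + 1 = 2381. For n = 2380 = 35 · 68, we can put exactly 35 objects in every box, avoiding 36 in any single one — so 2381 is tight.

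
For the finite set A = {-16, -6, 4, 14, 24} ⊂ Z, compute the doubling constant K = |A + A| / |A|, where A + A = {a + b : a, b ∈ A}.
K = |A + A| / |A| = 9/5

Enumerate A + A = {a + b : a, b ∈ A}. With |A| = 5, there are |A|^2 = 25 ordered sum pairs; collecting distinct values, A + A = {-32, -22, -12, -2, 8, 18, 28, 38, 48}, so |A + A| = 9. Thus K = 9/5. Here |A + A| = 2|A| − 1 = 9, the minimum possible — so K = 9/5 is minimal, which holds iff A is an arithmetic progression.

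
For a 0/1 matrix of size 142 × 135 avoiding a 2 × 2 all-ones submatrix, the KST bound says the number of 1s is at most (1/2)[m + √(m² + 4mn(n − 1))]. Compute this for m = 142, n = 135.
z(142, 135; 2, 2) ≤ (1/2)[142 + √(142² + 4·142·135·134)] = (1/2)[142 + √10295284] = 1675.3132

Kővári–Sós–Turán: let r_1, ..., r_142 be the row sums and z = Σ r_i the total number of 1s. Each pair of columns can share at most one row with both entries 1 (else a 2×2 all-ones block appears), so Σ_i C(r_i, 2) ≤ C(135, 2) = 9045. By convexity Σ_i C(r_i, 2) ≥ 142·C(z/142, 2) = z(z − 142)/(2·142), giving z² − 142z − 142·135·134 ≤ 0 and hence z ≤ (1/2)[142 + √(20164 + 4·2568780)] = (1/2)[142 + √10295284] ≈ (1/2)(142 + 3208.6265) = 1675.3132.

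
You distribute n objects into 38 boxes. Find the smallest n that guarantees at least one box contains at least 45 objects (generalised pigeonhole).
n = (45 − 1)·38 + 1 = 1673

By the generalised pigeonhole principle, to guarantee some box contains ≥ r objects we need more than (r − 1) · k objects total. Threshold: n = (r − 1) · k + 1. With r = 45 and k = 38: n = 44 · 38 + 1 = 1672 + 1 = 1673. For n = 1672 = 44 · 38, we can put exactly 44 objects in every box, avoiding 45 in any single one — so 1673 is tight.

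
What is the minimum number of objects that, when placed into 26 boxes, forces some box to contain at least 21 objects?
n = (21 − 1)·26 + 1 = 521

By the generalised pigeonhole principle, to guarantee some box contains ≥ r objects we need more than (r − 1) · k objects total. Threshold: n = (r − 1) · k + 1. With r = 21 and k = 26: n = 20 · 26 + 1 = 520 + 1 = 521. For n = 520 = 20 · 26, we can put exactly 20 objects in every box, avoiding 21 in any single one — so 521 is tight.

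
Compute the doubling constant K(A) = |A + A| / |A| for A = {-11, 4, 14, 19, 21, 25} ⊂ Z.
K = |A + A| / |A| = 20/6 = 10/3

Enumerate A + A = {a + b : a, b ∈ A}. With |A| = 6, there are |A|^2 = 36 ordered sum pairs; collecting distinct values, A + A = {-22, -7, 3, 8, 10, 14, 18, 23, 25, 28, 29, 33, 35, 38, 39, 40, 42, 44, 46, 50}, so |A + A| = 20. Thus K = 20/6 = 10/3. For comparison, the minimum possible |A + A| over all 6-element sets is 2·6 − 1 = 11 (so min K = 11/6), attained only by arithmetic progressions.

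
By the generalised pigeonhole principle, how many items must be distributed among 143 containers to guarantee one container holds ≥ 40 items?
n = (40 − 1)·143 + 1 = 5578

By the generalised pigeonhole principle, to guarantee some box contains ≥ r objects we need more than (r − 1) · k objects total. Threshold: n = (r − 1) · k + 1. With r = 40 and k = 143: n = 39 · 143 + 1 = 5577 + 1 = 5578. For n = 5577 = 39 · 143, we can put exactly 39 objects in every box, avoiding 40 in any single one — so 5578 is tight.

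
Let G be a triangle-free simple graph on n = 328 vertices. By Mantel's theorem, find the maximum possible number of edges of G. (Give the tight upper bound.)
ex(328, K_3) = ⌊328^2/4⌋ = 26896

Mantel (1907): a triangle-free graph on n vertices has at most ⌊n^2/4⌋ edges, with equality for the complete bipartite graph K_{⌊n/2⌋, ⌈n/2⌉}. For n = 328: ⌊328^2/4⌋ = ⌊107584/4⌋ = 26896. The extremal graph is K_{164, 164}, which has 164·164 = 26896 edges.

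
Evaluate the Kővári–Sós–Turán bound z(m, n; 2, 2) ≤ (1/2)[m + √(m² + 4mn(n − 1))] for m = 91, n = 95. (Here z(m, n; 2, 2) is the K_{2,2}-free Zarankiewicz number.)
z(91, 95; 2, 2) ≤ (1/2)[91 + √(91² + 4·91·95·94)] = (1/2)[91 + √3258801] = 948.1075

Kővári–Sós–Turán: let r_1, ..., r_91 be the row sums and z = Σ r_i the total number of 1s. Each pair of columns can share at most one row with both entries 1 (else a 2×2 all-ones block appears), so Σ_i C(r_i, 2) ≤ C(95, 2) = 4465. By convexity Σ_i C(r_i, 2) ≥ 91·C(z/91, 2) = z(z − 91)/(2·91), giving z² − 91z − 91·95·94 ≤ 0 and hence z ≤ (1/2)[91 + √(8281 + 4·812630)] = (1/2)[91 + √3258801] ≈ (1/2)(91 + 1805.2149) = 948.1075.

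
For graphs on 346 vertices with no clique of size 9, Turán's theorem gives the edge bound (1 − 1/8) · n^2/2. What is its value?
Turán density bound = (7/8) · 346^2/2 = 209503/4 ≈ 52375.75

Turán's theorem: ex(n, K_{r+1}) is achieved by the complete r-partite Turán graph T(n, r) with parts as balanced as possible, and is at most (1 − 1/r) · n^2/2. For r = 8, n = 346: the density bound is (7/8) · 119716/2 = 209503/4 ≈ 52375.75. The integer-valued extremum is e(T(346, 8)) = 52375, which is strictly less than the density bound 209503/4 since 8 ∤ 346 (the parts of T(346, 8) cannot all be equal).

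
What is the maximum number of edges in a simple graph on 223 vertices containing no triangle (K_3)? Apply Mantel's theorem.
ex(223, K_3) = ⌊223^2/4⌋ = 12432

Mantel (1907): a triangle-free graph on n vertices has at most ⌊n^2/4⌋ edges, with equality for the complete bipartite graph K_{⌊n/2⌋, ⌈n/2⌉}. For n = 223: ⌊223^2/4⌋ = ⌊49729/4⌋ = 12432. The extremal graph is K_{111, 112}, which has 111·112 = 12432 edges.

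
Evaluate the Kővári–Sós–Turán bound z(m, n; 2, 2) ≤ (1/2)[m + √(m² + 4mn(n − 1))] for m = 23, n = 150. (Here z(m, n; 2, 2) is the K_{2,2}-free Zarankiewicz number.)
z(23, 150; 2, 2) ≤ (1/2)[23 + √(23² + 4·23·150·149)] = (1/2)[23 + √2056729] = 728.565

Kővári–Sós–Turán: let r_1, ..., r_23 be the row sums and z = Σ r_i the total number of 1s. Each pair of columns can share at most one row with both entries 1 (else a 2×2 all-ones block appears), so Σ_i C(r_i, 2) ≤ C(150, 2) = 11175. By convexity Σ_i C(r_i, 2) ≥ 23·C(z/23, 2) = z(z − 23)/(2·23), giving z² − 23z − 23·150·149 ≤ 0 and hence z ≤ (1/2)[23 + √(529 + 4·514050)] = (1/2)[23 + √2056729] ≈ (1/2)(23 + 1434.13) = 728.565.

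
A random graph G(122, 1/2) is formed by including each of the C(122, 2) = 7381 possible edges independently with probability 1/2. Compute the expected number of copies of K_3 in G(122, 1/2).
E[# K_3] = C(122, 3) · (1/2)^C(3, 2) = 295240 / 2^3 = 36905

For each 3-subset S of vertices (there are C(122, 3) = 295240 such S), let X_S = 1 if S induces a K_3 (all C(3, 2) = 3 edges present). Then P(X_S = 1) = (1/2)^3 = 1/8. By linearity of expectation, E[# K_3] = C(122, 3) · (1/2)^3 = 295240 / 8 = 36905.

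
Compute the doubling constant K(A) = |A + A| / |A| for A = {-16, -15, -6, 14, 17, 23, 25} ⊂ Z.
K = |A + A| / |A| = 27/7

Enumerate A + A = {a + b : a, b ∈ A}. With |A| = 7, there are |A|^2 = 49 ordered sum pairs; collecting distinct values, A + A = {-32, -31, -30, -22, -21, -12, -2, -1, 1, 2, 7, 8, 9, 10, 11, 17, 19, 28, 31, 34, 37, 39, 40, 42, 46, 48, 50}, so |A + A| = 27. Thus K = 27/7. For comparison, the minimum possible |A + A| over all 7-element sets is 2·7 − 1 = 13 (so min K = 13/7), attained only by arithmetic progressions.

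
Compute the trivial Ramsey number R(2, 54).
R(2, 54) = 54

R(2, k) = k for all k ≥ 2: in a 2-colouring of K_k, either some edge is red (a red K_2) or all edges are blue (a blue K_k). And K_{53} coloured all-blue has no blue K_54, so R(2, 54) > 53. Hence R(2, 54) = 54.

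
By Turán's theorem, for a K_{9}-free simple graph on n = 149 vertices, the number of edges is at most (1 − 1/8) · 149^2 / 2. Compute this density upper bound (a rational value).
Turán density bound = (7/8) · 149^2/2 = 155407/16 ≈ 9712.9375

Turán's theorem: ex(n, K_{r+1}) is achieved by the complete r-partite Turán graph T(n, r) with parts as balanced as possible, and is at most (1 − 1/r) · n^2/2. For r = 8, n = 149: the density bound is (7/8) · 22201/2 = 155407/16 ≈ 9712.9375. The integer-valued extremum is e(T(149, 8)) = 9712, which is strictly less than the density bound 155407/16 since 8 ∤ 149 (the parts of T(149, 8) cannot all be equal).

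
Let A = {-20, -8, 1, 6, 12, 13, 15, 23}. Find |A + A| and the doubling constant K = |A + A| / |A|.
K = |A + A| / |A| = 33/8

Enumerate A + A = {a + b : a, b ∈ A}. With |A| = 8, there are |A|^2 = 64 ordered sum pairs; collecting distinct values, A + A = {-40, -28, -19, -16, -14, -8, -7, -5, -2, 2, 3, 4, 5, 7, 12, 13, 14, 15, 16, 18, 19, 21, 24, 25, 26, 27, 28, 29, 30, 35, 36, 38, 46}, so |A + A| = 33. Thus K = 33/8. For comparison, the minimum possible |A + A| over all 8-element sets is 2·8 − 1 = 15 (so min K = 15/8), attained only by arithmetic progressions.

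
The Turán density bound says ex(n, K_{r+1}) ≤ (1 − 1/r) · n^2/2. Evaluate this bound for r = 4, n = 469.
Turán density bound = (3/4) · 469^2/2 = 659883/8 ≈ 82485.375

Turán's theorem: ex(n, K_{r+1}) is achieved by the complete r-partite Turán graph T(n, r) with parts as balanced as possible, and is at most (1 − 1/r) · n^2/2. For r = 4, n = 469: the density bound is (3/4) · 219961/2 = 659883/8 ≈ 82485.375. The integer-valued extremum is e(T(469, 4)) = 82485, which is strictly less than the density bound 659883/8 since 4 ∤ 469 (the parts of T(469, 4) cannot all be equal).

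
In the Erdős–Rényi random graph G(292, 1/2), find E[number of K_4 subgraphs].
E[# K_4] = C(292, 4) · (1/2)^C(4, 2) = 296729305 / 2^6 = 4636395.390625

For each 4-subset S of vertices (there are C(292, 4) = 296729305 such S), let X_S = 1 if S induces a K_4 (all C(4, 2) = 6 edges present). Then P(X_S = 1) = (1/2)^6 = 1/64. By linearity of expectation, E[# K_4] = C(292, 4) · (1/2)^6 = 296729305 / 64 = 4636395.390625.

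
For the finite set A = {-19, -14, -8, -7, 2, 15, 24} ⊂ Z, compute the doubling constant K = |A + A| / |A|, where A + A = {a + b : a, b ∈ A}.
K = |A + A| / |A| = 27/7

Enumerate A + A = {a + b : a, b ∈ A}. With |A| = 7, there are |A|^2 = 49 ordered sum pairs; collecting distinct values, A + A = {-38, -33, -28, -27, -26, -22, -21, -17, -16, -15, -14, -12, -6, -5, -4, 1, 4, 5, 7, 8, 10, 16, 17, 26, 30, 39, 48}, so |A + A| = 27. Thus K = 27/7. For comparison, the minimum possible |A + A| over all 7-element sets is 2·7 − 1 = 13 (so min K = 13/7), attained only by arithmetic progressions.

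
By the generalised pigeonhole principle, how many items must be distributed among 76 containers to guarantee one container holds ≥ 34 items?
n = (34 − 1)·76 + 1 = 2509

By the generalised pigeonhole principle, to guarantee some box contains ≥ r objects we need more than (r − 1) · k objects total. Threshold: n = (r − 1) · k + 1. With r = 34 and k = 76: n = 33 · 76 + 1 = 2508 + 1 = 2509. For n = 2508 = 33 · 76, we can put exactly 33 objects in every box, avoiding 34 in any single one — so 2509 is tight.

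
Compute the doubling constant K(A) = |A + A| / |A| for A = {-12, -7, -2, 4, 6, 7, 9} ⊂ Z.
K = |A + A| / |A| = 24/7

Enumerate A + A = {a + b : a, b ∈ A}. With |A| = 7, there are |A|^2 = 49 ordered sum pairs; collecting distinct values, A + A = {-24, -19, -14, -9, -8, -6, -5, -4, -3, -1, 0, 2, 4, 5, 7, 8, 10, 11, 12, 13, 14, 15, 16, 18}, so |A + A| = 24. Thus K = 24/7. For comparison, the minimum possible |A + A| over all 7-element sets is 2·7 − 1 = 13 (so min K = 13/7), attained only by arithmetic progressions.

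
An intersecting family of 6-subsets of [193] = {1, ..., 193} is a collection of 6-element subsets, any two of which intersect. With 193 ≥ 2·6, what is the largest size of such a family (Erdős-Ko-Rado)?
max |F| = C(192, 5) = 2063130048

The Erdős-Ko-Rado theorem states: for n ≥ 2k, an intersecting family of k-subsets of an n-element set has size at most C(n − 1, k − 1), with equality for 'star' families {A ⊆ [n] : |A| = k, i ∈ A} (fix an element i). For n = 193, k = 6: C(192, 5) = 2063130048.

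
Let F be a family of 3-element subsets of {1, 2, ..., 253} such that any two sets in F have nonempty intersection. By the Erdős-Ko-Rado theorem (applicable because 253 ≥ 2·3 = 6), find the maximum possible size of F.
max |F| = C(252, 2) = 31626

The Erdős-Ko-Rado theorem states: for n ≥ 2k, an intersecting family of k-subsets of an n-element set has size at most C(n − 1, k − 1), with equality for 'star' families {A ⊆ [n] : |A| = k, i ∈ A} (fix an element i). For n = 253, k = 3: C(252, 2) = 31626.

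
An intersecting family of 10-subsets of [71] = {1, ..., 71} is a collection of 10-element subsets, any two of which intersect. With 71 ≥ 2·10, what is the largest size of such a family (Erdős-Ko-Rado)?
max |F| = C(70, 9) = 65033528560

The Erdős-Ko-Rado theorem states: for n ≥ 2k, an intersecting family of k-subsets of an n-element set has size at most C(n − 1, k − 1), with equality for 'star' families {A ⊆ [n] : |A| = k, i ∈ A} (fix an element i). For n = 71, k = 10: C(70, 9) = 65033528560.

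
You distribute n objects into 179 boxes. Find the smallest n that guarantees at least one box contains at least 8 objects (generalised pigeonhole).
n = (8 − 1)·179 + 1 = 1254

By the generalised pigeonhole principle, to guarantee some box contains ≥ r objects we need more than (r − 1) · k objects total. Threshold: n = (r − 1) · k + 1. With r = 8 and k = 179: n = 7 · 179 + 1 = 1253 + 1 = 1254. For n = 1253 = 7 · 179, we can put exactly 7 objects in every box, avoiding 8 in any single one — so 1254 is tight.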